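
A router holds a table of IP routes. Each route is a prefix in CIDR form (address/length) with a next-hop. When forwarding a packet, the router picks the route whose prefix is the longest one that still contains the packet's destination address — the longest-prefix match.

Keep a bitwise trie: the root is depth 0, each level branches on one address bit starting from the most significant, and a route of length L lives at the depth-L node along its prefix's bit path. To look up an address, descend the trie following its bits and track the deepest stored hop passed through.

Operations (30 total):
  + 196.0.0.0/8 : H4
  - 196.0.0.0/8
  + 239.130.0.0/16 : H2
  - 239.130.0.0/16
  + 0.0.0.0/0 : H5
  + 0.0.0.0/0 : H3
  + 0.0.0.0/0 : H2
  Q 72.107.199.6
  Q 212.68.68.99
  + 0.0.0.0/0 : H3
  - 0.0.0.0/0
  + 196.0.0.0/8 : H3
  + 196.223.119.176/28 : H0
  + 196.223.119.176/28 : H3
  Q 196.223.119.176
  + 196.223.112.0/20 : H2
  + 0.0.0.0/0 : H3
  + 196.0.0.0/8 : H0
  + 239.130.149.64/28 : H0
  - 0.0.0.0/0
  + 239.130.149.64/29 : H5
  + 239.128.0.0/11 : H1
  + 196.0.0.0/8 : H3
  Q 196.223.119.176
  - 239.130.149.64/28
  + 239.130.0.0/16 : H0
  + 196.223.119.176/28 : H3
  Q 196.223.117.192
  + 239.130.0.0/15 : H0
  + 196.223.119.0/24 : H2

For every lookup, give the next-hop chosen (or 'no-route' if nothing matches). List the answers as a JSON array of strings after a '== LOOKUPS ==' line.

Process each operation:
  + 196.0.0.0/8 (H4) depth=8
  - 196.0.0.0/8 clear@8
  + 239.130.0.0/16 (H2) depth=16
  - 239.130.0.0/16 clear@16
  + 0.0.0.0/0 (H5) depth=0
  + 0.0.0.0/0 (H3) depth=0
  + 0.0.0.0/0 (H2) depth=0
  lookup 72.107.199.6: bits ε walk d0:H2 -> H2
  lookup 212.68.68.99: bits 110 walk d0:H2→d1:-→d2:-→d3:- -> H2
  + 0.0.0.0/0 (H3) depth=0
  - 0.0.0.0/0 clear@0
  + 196.0.0.0/8 (H3) depth=8
  + 196.223.119.176/28 (H0) depth=28
  + 196.223.119.176/28 (H3) depth=28
  lookup 196.223.119.176: bits 1100010011011111011101111011 walk d0:-→d1:-→d2:-→d3:-→d4:-→d5:-→d6:-→d7:-→d8:H3→d9:-→d10:-→d11:-→d12:-→d13:-→d14:-→d15:-→d16:-→d17:-→d18:-→d19:-→d20:-→d21:-→d22:-→d23:-→d24:-→d25:-→d26:-→d27:-→d28:H3 -> H3
  + 196.223.112.0/20 (H2) depth=20
  + 0.0.0.0/0 (H3) depth=0
  + 196.0.0.0/8 (H0) depth=8
  + 239.130.149.64/28 (H0) depth=28
  - 0.0.0.0/0 clear@0
  + 239.130.149.64/29 (H5) depth=29
  + 239.128.0.0/11 (H1) depth=11
  + 196.0.0.0/8 (H3) depth=8
  lookup 196.223.119.176: bits 1100010011011111011101111011 walk d0:-→d1:-→d2:-→d3:-→d4:-→d5:-→d6:-→d7:-→d8:H3→d9:-→d10:-→d11:-→d12:-→d13:-→d14:-→d15:-→d16:-→d17:-→d18:-→d19:-→d20:H2→d21:-→d22:-→d23:-→d24:-→d25:-→d26:-→d27:-→d28:H3 -> H3
  - 239.130.149.64/28 clear@28
  + 239.130.0.0/16 (H0) depth=16
  + 196.223.119.176/28 (H3) depth=28
  lookup 196.223.117.192: bits 1100010011011111011101 walk d0:-→d1:-→d2:-→d3:-→d4:-→d5:-→d6:-→d7:-→d8:H3→d9:-→d10:-→d11:-→d12:-→d13:-→d14:-→d15:-→d16:-→d17:-→d18:-→d19:-→d20:H2→d21:-→d22:- -> H2
  + 239.130.0.0/15 (H0) depth=15
  + 196.223.119.0/24 (H2) depth=24

== LOOKUPS ==
["H2","H2","H3","H3","H2"]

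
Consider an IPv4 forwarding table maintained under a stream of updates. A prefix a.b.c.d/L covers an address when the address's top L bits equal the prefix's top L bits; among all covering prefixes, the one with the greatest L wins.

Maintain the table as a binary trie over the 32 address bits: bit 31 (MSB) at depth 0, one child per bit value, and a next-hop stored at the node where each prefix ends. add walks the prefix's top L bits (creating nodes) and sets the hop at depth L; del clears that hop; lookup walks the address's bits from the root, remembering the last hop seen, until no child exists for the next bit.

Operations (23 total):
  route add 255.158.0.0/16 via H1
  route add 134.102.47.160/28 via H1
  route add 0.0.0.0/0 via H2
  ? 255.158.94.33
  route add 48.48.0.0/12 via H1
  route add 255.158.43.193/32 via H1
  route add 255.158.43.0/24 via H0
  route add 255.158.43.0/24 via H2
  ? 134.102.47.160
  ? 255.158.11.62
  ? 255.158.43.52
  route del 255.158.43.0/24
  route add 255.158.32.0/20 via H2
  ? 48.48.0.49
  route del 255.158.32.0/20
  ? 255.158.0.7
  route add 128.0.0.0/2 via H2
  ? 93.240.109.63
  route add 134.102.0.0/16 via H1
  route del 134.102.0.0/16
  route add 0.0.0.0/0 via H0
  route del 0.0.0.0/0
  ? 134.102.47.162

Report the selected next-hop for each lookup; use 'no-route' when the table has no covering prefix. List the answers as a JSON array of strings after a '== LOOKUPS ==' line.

Process each operation:
  add 255.158.0.0/16 -> H1 at depth 16
  add 134.102.47.160/28 -> H1 at depth 28
  add 0.0.0.0/0 -> H2 at depth 0
  ? 255.158.94.33  path d0:H2→d1:-→d2:-→d3:-→d4:-→d5:-→d6:-→d7:-→d8:-→d9:-→d10:-→d11:-→d12:-→d13:-→d14:-→d15:-→d16:H1  best=H1
  add 48.48.0.0/12 -> H1 at depth 12
  add 255.158.43.193/32 -> H1 at depth 32
  add 255.158.43.0/24 -> H0 at depth 24
  add 255.158.43.0/24 -> H2 at depth 24
  ? 134.102.47.160  path d0:H2→d1:-→d2:-→d3:-→d4:-→d5:-→d6:-→d7:-→d8:-→d9:-→d10:-→d11:-→d12:-→d13:-→d14:-→d15:-→d16:-→d17:-→d18:-→d19:-→d20:-→d21:-→d22:-→d23:-→d24:-→d25:-→d26:-→d27:-→d28:H1  best=H1
  ? 255.158.11.62  path d0:H2→d1:-→d2:-→d3:-→d4:-→d5:-→d6:-→d7:-→d8:-→d9:-→d10:-→d11:-→d12:-→d13:-→d14:-→d15:-→d16:H1→d17:-→d18:-  best=H1
  ? 255.158.43.52  path d0:H2→d1:-→d2:-→d3:-→d4:-→d5:-→d6:-→d7:-→d8:-→d9:-→d10:-→d11:-→d12:-→d13:-→d14:-→d15:-→d16:H1→d17:-→d18:-→d19:-→d20:-→d21:-→d22:-→d23:-→d24:H2  best=H2
  - 255.158.43.0/24 clear@24
  add 255.158.32.0/20 -> H2 at depth 20
  ? 48.48.0.49  path d0:H2→d1:-→d2:-→d3:-→d4:-→d5:-→d6:-→d7:-→d8:-→d9:-→d10:-→d11:-→d12:H1  best=H1
  - 255.158.32.0/20 clear@20
  ? 255.158.0.7  path d0:H2→d1:-→d2:-→d3:-→d4:-→d5:-→d6:-→d7:-→d8:-→d9:-→d10:-→d11:-→d12:-→d13:-→d14:-→d15:-→d16:H1→d17:-→d18:-  best=H1
  add 128.0.0.0/2 -> H2 at depth 2
  ? 93.240.109.63  path d0:H2→d1:-  best=H2
  add 134.102.0.0/16 -> H1 at depth 16
  - 134.102.0.0/16 clear@16
  add 0.0.0.0/0 -> H0 at depth 0
  - 0.0.0.0/0 clear@0
  ? 134.102.47.162  path d0:-→d1:-→d2:H2→d3:-→d4:-→d5:-→d6:-→d7:-→d8:-→d9:-→d10:-→d11:-→d12:-→d13:-→d14:-→d15:-→d16:-→d17:-→d18:-→d19:-→d20:-→d21:-→d22:-→d23:-→d24:-→d25:-→d26:-→d27:-→d28:H1  best=H1

== LOOKUPS ==
["H1","H1","H1","H2","H1","H1","H2","H1"]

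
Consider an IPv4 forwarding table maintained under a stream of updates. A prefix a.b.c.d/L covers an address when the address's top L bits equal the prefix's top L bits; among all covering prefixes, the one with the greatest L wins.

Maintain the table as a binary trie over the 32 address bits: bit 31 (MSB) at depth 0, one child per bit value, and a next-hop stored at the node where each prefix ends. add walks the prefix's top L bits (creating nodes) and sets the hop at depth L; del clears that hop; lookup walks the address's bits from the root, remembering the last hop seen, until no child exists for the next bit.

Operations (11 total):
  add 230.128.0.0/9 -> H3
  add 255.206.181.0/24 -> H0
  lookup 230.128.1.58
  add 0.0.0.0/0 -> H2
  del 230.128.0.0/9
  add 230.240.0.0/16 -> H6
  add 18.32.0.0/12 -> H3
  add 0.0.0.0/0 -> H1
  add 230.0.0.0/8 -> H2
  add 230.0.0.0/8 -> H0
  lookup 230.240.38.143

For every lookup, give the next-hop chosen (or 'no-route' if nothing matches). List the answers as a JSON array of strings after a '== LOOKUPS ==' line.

Trace:
  add 230.128.0.0/9 -> H3 at depth 9
  add 255.206.181.0/24 -> H0 at depth 24
  ? 230.128.1.58  path d0:-→d1:-→d2:-→d3:-→d4:-→d5:-→d6:-→d7:-→d8:-→d9:H3  best=H3
  add 0.0.0.0/0 -> H2 at depth 0
  del 230.128.0.0/9 (clear depth 9)
  add 230.240.0.0/16 -> H6 at depth 16
  add 18.32.0.0/12 -> H3 at depth 12
  add 0.0.0.0/0 -> H1 at depth 0
  add 230.0.0.0/8 -> H2 at depth 8
  add 230.0.0.0/8 -> H0 at depth 8
  ? 230.240.38.143  path d0:H1→d1:-→d2:-→d3:-→d4:-→d5:-→d6:-→d7:-→d8:H0→d9:-→d10:-→d11:-→d12:-→d13:-→d14:-→d15:-→d16:H6  best=H6

== LOOKUPS ==
["H3","H6"]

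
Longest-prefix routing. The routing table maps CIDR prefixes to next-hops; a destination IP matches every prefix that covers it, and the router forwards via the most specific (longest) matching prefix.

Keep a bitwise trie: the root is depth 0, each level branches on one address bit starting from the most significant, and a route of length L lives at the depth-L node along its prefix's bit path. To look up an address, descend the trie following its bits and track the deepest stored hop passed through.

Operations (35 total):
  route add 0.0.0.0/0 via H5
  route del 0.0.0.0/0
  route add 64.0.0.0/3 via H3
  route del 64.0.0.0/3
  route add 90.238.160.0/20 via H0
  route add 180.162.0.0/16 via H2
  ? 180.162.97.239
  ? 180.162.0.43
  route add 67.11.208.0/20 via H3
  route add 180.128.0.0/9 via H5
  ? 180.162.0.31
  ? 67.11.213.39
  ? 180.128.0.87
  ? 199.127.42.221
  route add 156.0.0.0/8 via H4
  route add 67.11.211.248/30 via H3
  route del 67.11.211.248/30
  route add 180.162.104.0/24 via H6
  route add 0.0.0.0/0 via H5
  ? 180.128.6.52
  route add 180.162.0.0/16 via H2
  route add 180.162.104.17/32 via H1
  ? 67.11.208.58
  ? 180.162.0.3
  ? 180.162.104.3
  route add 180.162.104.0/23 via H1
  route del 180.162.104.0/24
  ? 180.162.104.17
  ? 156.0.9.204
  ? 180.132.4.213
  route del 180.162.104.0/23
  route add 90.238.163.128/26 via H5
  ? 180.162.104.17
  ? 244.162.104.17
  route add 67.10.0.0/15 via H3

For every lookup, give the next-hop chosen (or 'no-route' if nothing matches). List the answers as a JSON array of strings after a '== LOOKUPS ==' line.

Apply in order:
  add 0.0.0.0/0 -> H5 at depth 0
  del 0.0.0.0/0 (clear depth 0)
  add 64.0.0.0/3 -> H3 at depth 3
  del 64.0.0.0/3 (clear depth 3)
  add 90.238.160.0/20 -> H0 at depth 20
  add 180.162.0.0/16 -> H2 at depth 16
  Q 180.162.97.239: descend 1011010010100010 ; hops seen [H2] ; pick H2
  Q 180.162.0.43: descend 1011010010100010 ; hops seen [H2] ; pick H2
  add 67.11.208.0/20 -> H3 at depth 20
  add 180.128.0.0/9 -> H5 at depth 9
  Q 180.162.0.31: descend 1011010010100010 ; hops seen [H5,H2] ; pick H2
  Q 67.11.213.39: descend 01000011000010111101 ; hops seen [H3] ; pick H3
  Q 180.128.0.87: descend 1011010010 ; hops seen [H5] ; pick H5
  Q 199.127.42.221: descend 1 ; hops seen [∅] ; pick no-route
  add 156.0.0.0/8 -> H4 at depth 8
  add 67.11.211.248/30 -> H3 at depth 30
  del 67.11.211.248/30 (clear depth 30)
  add 180.162.104.0/24 -> H6 at depth 24
  add 0.0.0.0/0 -> H5 at depth 0
  Q 180.128.6.52: descend 1011010010 ; hops seen [H5,H5] ; pick H5
  add 180.162.0.0/16 -> H2 at depth 16
  add 180.162.104.17/32 -> H1 at depth 32
  Q 67.11.208.58: descend 0100001100001011110100 ; hops seen [H5,H3] ; pick H3
  Q 180.162.0.3: descend 10110100101000100 ; hops seen [H5,H5,H2] ; pick H2
  Q 180.162.104.3: descend 101101001010001001101000000 ; hops seen [H5,H5,H2,H6] ; pick H6
  add 180.162.104.0/23 -> H1 at depth 23
  del 180.162.104.0/24 (clear depth 24)
  Q 180.162.104.17: descend 10110100101000100110100000010001 ; hops seen [H5,H5,H2,H1,H1] ; pick H1
  Q 156.0.9.204: descend 10011100 ; hops seen [H5,H4] ; pick H4
  Q 180.132.4.213: descend 1011010010 ; hops seen [H5,H5] ; pick H5
  del 180.162.104.0/23 (clear depth 23)
  add 90.238.163.128/26 -> H5 at depth 26
  Q 180.162.104.17: descend 10110100101000100110100000010001 ; hops seen [H5,H5,H2,H1] ; pick H1
  Q 244.162.104.17: descend 1 ; hops seen [H5] ; pick H5
  add 67.10.0.0/15 -> H3 at depth 15

== LOOKUPS ==
["H2","H2","H2","H3","H5","no-route","H5","H3","H2","H6","H1","H4","H5","H1","H5"]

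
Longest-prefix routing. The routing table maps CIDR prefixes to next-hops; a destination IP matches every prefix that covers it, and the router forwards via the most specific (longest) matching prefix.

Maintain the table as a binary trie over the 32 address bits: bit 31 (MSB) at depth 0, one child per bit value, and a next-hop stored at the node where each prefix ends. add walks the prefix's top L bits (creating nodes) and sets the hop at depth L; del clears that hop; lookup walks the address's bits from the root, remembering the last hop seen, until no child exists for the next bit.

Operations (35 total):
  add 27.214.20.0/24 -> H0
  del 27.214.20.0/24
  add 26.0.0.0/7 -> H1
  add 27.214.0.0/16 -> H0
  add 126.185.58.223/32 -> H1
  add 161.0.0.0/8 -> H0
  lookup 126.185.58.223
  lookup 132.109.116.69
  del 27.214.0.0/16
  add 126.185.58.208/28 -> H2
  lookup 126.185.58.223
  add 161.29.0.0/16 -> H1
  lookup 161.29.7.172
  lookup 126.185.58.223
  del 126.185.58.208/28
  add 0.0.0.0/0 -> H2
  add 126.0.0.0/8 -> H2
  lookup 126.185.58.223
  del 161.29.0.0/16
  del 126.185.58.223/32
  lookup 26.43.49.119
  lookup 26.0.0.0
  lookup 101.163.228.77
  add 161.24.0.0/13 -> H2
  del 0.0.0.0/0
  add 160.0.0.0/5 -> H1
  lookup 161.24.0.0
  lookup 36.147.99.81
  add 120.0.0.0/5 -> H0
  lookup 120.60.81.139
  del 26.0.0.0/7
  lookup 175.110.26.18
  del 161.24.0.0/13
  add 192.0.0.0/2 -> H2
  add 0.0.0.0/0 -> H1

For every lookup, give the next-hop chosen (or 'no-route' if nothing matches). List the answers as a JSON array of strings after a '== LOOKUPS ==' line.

Process each operation:
  + 27.214.20.0/24 (H0) depth=24
  - 27.214.20.0/24 clear@24
  + 26.0.0.0/7 (H1) depth=7
  + 27.214.0.0/16 (H0) depth=16
  + 126.185.58.223/32 (H1) depth=32
  + 161.0.0.0/8 (H0) depth=8
  ? 126.185.58.223  path d0:-→d1:-→d2:-→d3:-→d4:-→d5:-→d6:-→d7:-→d8:-→d9:-→d10:-→d11:-→d12:-→d13:-→d14:-→d15:-→d16:-→d17:-→d18:-→d19:-→d20:-→d21:-→d22:-→d23:-→d24:-→d25:-→d26:-→d27:-→d28:-→d29:-→d30:-→d31:-→d32:H1  best=H1
  ? 132.109.116.69  path d0:-→d1:-→d2:-  best=no-route
  - 27.214.0.0/16 clear@16
  + 126.185.58.208/28 (H2) depth=28
  ? 126.185.58.223  path d0:-→d1:-→d2:-→d3:-→d4:-→d5:-→d6:-→d7:-→d8:-→d9:-→d10:-→d11:-→d12:-→d13:-→d14:-→d15:-→d16:-→d17:-→d18:-→d19:-→d20:-→d21:-→d22:-→d23:-→d24:-→d25:-→d26:-→d27:-→d28:H2→d29:-→d30:-→d31:-→d32:H1  best=H1
  + 161.29.0.0/16 (H1) depth=16
  ? 161.29.7.172  path d0:-→d1:-→d2:-→d3:-→d4:-→d5:-→d6:-→d7:-→d8:H0→d9:-→d10:-→d11:-→d12:-→d13:-→d14:-→d15:-→d16:H1  best=H1
  ? 126.185.58.223  path d0:-→d1:-→d2:-→d3:-→d4:-→d5:-→d6:-→d7:-→d8:-→d9:-→d10:-→d11:-→d12:-→d13:-→d14:-→d15:-→d16:-→d17:-→d18:-→d19:-→d20:-→d21:-→d22:-→d23:-→d24:-→d25:-→d26:-→d27:-→d28:H2→d29:-→d30:-→d31:-→d32:H1  best=H1
  - 126.185.58.208/28 clear@28
  + 0.0.0.0/0 (H2) depth=0
  + 126.0.0.0/8 (H2) depth=8
  ? 126.185.58.223  path d0:H2→d1:-→d2:-→d3:-→d4:-→d5:-→d6:-→d7:-→d8:H2→d9:-→d10:-→d11:-→d12:-→d13:-→d14:-→d15:-→d16:-→d17:-→d18:-→d19:-→d20:-→d21:-→d22:-→d23:-→d24:-→d25:-→d26:-→d27:-→d28:-→d29:-→d30:-→d31:-→d32:H1  best=H1
  - 161.29.0.0/16 clear@16
  - 126.185.58.223/32 clear@32
  ? 26.43.49.119  path d0:H2→d1:-→d2:-→d3:-→d4:-→d5:-→d6:-→d7:H1  best=H1
  ? 26.0.0.0  path d0:H2→d1:-→d2:-→d3:-→d4:-→d5:-→d6:-→d7:H1  best=H1
  ? 101.163.228.77  path d0:H2→d1:-→d2:-→d3:-  best=H2
  + 161.24.0.0/13 (H2) depth=13
  - 0.0.0.0/0 clear@0
  + 160.0.0.0/5 (H1) depth=5
  ? 161.24.0.0  path d0:-→d1:-→d2:-→d3:-→d4:-→d5:H1→d6:-→d7:-→d8:H0→d9:-→d10:-→d11:-→d12:-→d13:H2  best=H2
  ? 36.147.99.81  path d0:-→d1:-→d2:-  best=no-route
  + 120.0.0.0/5 (H0) depth=5
  ? 120.60.81.139  path d0:-→d1:-→d2:-→d3:-→d4:-→d5:H0  best=H0
  - 26.0.0.0/7 clear@7
  ? 175.110.26.18  path d0:-→d1:-→d2:-→d3:-→d4:-  best=no-route
  - 161.24.0.0/13 clear@13
  + 192.0.0.0/2 (H2) depth=2
  + 0.0.0.0/0 (H1) depth=0

== LOOKUPS ==
["H1","no-route","H1","H1","H1","H1","H1","H1","H2","H2","no-route","H0","no-route"]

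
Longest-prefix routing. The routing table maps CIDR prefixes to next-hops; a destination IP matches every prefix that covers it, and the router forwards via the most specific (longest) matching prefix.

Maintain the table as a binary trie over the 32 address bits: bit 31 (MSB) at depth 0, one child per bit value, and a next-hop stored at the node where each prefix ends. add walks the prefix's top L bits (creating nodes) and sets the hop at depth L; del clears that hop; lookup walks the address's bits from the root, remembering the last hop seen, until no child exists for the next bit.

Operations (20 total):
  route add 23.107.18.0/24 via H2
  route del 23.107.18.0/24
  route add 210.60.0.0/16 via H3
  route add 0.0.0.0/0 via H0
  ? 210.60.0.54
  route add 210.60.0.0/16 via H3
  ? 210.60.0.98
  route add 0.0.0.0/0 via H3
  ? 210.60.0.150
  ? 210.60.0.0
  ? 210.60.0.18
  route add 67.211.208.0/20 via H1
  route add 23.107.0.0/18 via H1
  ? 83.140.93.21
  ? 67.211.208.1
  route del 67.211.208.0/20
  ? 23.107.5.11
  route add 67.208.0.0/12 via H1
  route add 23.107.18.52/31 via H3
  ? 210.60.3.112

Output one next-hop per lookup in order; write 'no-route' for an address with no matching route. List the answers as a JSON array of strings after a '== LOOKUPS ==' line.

Trace:
  add 23.107.18.0/24 -> H2 at depth 24
  - 23.107.18.0/24 clear@24
  add 210.60.0.0/16 -> H3 at depth 16
  add 0.0.0.0/0 -> H0 at depth 0
  Q 210.60.0.54: descend 1101001000111100 ; hops seen [H0,H3] ; pick H3
  add 210.60.0.0/16 -> H3 at depth 16
  Q 210.60.0.98: descend 1101001000111100 ; hops seen [H0,H3] ; pick H3
  add 0.0.0.0/0 -> H3 at depth 0
  Q 210.60.0.150: descend 1101001000111100 ; hops seen [H3,H3] ; pick H3
  Q 210.60.0.0: descend 1101001000111100 ; hops seen [H3,H3] ; pick H3
  Q 210.60.0.18: descend 1101001000111100 ; hops seen [H3,H3] ; pick H3
  add 67.211.208.0/20 -> H1 at depth 20
  add 23.107.0.0/18 -> H1 at depth 18
  Q 83.140.93.21: descend 010 ; hops seen [H3] ; pick H3
  Q 67.211.208.1: descend 01000011110100111101 ; hops seen [H3,H1] ; pick H1
  - 67.211.208.0/20 clear@20
  Q 23.107.5.11: descend 0001011101101011000 ; hops seen [H3,H1] ; pick H1
  add 67.208.0.0/12 -> H1 at depth 12
  add 23.107.18.52/31 -> H3 at depth 31
  Q 210.60.3.112: descend 1101001000111100 ; hops seen [H3,H3] ; pick H3

== LOOKUPS ==
["H3","H3","H3","H3","H3","H3","H1","H1","H3"]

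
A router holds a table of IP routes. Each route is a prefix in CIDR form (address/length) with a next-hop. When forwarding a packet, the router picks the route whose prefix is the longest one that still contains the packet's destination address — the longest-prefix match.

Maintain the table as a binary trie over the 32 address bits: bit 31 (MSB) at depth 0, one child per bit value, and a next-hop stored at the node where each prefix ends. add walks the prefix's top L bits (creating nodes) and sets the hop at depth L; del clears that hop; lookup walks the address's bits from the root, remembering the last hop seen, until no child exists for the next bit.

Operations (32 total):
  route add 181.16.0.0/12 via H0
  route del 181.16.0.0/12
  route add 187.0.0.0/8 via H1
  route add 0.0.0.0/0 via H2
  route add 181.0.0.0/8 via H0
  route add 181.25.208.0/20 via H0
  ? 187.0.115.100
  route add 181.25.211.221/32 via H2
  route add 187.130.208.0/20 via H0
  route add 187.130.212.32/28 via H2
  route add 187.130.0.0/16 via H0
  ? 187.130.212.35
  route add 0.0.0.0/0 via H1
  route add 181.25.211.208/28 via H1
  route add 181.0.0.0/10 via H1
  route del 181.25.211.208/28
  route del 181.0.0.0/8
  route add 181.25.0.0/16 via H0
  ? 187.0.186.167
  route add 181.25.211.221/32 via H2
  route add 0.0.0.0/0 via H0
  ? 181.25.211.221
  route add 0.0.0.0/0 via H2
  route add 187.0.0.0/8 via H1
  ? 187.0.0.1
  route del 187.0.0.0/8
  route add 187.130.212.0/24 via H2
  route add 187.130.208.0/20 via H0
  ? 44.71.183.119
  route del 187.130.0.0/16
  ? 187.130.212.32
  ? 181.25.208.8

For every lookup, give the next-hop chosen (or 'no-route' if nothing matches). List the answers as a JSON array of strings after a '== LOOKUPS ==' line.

Apply in order:
  add 181.16.0.0/12 -> H0 at depth 12
  del 181.16.0.0/12 (clear depth 12)
  add 187.0.0.0/8 -> H1 at depth 8
  add 0.0.0.0/0 -> H2 at depth 0
  add 181.0.0.0/8 -> H0 at depth 8
  add 181.25.208.0/20 -> H0 at depth 20
  ? 187.0.115.100  path d0:H2→d1:-→d2:-→d3:-→d4:-→d5:-→d6:-→d7:-→d8:H1  best=H1
  add 181.25.211.221/32 -> H2 at depth 32
  add 187.130.208.0/20 -> H0 at depth 20
  add 187.130.212.32/28 -> H2 at depth 28
  add 187.130.0.0/16 -> H0 at depth 16
  ? 187.130.212.35  path d0:H2→d1:-→d2:-→d3:-→d4:-→d5:-→d6:-→d7:-→d8:H1→d9:-→d10:-→d11:-→d12:-→d13:-→d14:-→d15:-→d16:H0→d17:-→d18:-→d19:-→d20:H0→d21:-→d22:-→d23:-→d24:-→d25:-→d26:-→d27:-→d28:H2  best=H2
  add 0.0.0.0/0 -> H1 at depth 0
  add 181.25.211.208/28 -> H1 at depth 28
  add 181.0.0.0/10 -> H1 at depth 10
  del 181.25.211.208/28 (clear depth 28)
  del 181.0.0.0/8 (clear depth 8)
  add 181.25.0.0/16 -> H0 at depth 16
  ? 187.0.186.167  path d0:H1→d1:-→d2:-→d3:-→d4:-→d5:-→d6:-→d7:-→d8:H1  best=H1
  add 181.25.211.221/32 -> H2 at depth 32
  add 0.0.0.0/0 -> H0 at depth 0
  ? 181.25.211.221  path d0:H0→d1:-→d2:-→d3:-→d4:-→d5:-→d6:-→d7:-→d8:-→d9:-→d10:H1→d11:-→d12:-→d13:-→d14:-→d15:-→d16:H0→d17:-→d18:-→d19:-→d20:H0→d21:-→d22:-→d23:-→d24:-→d25:-→d26:-→d27:-→d28:-→d29:-→d30:-→d31:-→d32:H2  best=H2
  add 0.0.0.0/0 -> H2 at depth 0
  add 187.0.0.0/8 -> H1 at depth 8
  ? 187.0.0.1  path d0:H2→d1:-→d2:-→d3:-→d4:-→d5:-→d6:-→d7:-→d8:H1  best=H1
  del 187.0.0.0/8 (clear depth 8)
  add 187.130.212.0/24 -> H2 at depth 24
  add 187.130.208.0/20 -> H0 at depth 20
  ? 44.71.183.119  path d0:H2  best=H2
  del 187.130.0.0/16 (clear depth 16)
  ? 187.130.212.32  path d0:H2→d1:-→d2:-→d3:-→d4:-→d5:-→d6:-→d7:-→d8:-→d9:-→d10:-→d11:-→d12:-→d13:-→d14:-→d15:-→d16:-→d17:-→d18:-→d19:-→d20:H0→d21:-→d22:-→d23:-→d24:H2→d25:-→d26:-→d27:-→d28:H2  best=H2
  ? 181.25.208.8  path d0:H2→d1:-→d2:-→d3:-→d4:-→d5:-→d6:-→d7:-→d8:-→d9:-→d10:H1→d11:-→d12:-→d13:-→d14:-→d15:-→d16:H0→d17:-→d18:-→d19:-→d20:H0→d21:-→d22:-  best=H0

== LOOKUPS ==
["H1","H2","H1","H2","H1","H2","H2","H0"]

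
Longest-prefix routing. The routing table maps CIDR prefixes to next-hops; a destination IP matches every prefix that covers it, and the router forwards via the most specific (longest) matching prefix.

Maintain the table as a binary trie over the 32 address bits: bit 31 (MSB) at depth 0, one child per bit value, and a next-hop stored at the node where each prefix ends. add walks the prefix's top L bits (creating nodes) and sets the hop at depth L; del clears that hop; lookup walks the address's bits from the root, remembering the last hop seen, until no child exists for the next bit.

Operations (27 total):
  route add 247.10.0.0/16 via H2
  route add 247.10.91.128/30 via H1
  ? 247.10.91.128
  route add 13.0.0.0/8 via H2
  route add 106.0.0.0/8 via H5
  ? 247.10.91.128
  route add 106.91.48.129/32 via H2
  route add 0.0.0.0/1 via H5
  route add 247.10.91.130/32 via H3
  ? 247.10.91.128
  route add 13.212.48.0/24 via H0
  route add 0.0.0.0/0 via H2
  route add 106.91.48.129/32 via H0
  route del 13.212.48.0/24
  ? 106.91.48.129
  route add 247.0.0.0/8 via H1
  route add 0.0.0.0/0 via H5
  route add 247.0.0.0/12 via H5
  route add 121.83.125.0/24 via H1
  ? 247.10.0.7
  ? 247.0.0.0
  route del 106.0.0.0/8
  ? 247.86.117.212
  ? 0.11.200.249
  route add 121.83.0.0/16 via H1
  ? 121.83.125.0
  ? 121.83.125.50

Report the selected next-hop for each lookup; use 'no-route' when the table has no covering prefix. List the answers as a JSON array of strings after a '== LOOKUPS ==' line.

Process each operation:
  add 247.10.0.0/16 -> H2 at depth 16
  add 247.10.91.128/30 -> H1 at depth 30
  lookup 247.10.91.128: bits 111101110000101001011011100000 walk d0:-→d1:-→d2:-→d3:-→d4:-→d5:-→d6:-→d7:-→d8:-→d9:-→d10:-→d11:-→d12:-→d13:-→d14:-→d15:-→d16:H2→d17:-→d18:-→d19:-→d20:-→d21:-→d22:-→d23:-→d24:-→d25:-→d26:-→d27:-→d28:-→d29:-→d30:H1 -> H1
  add 13.0.0.0/8 -> H2 at depth 8
  add 106.0.0.0/8 -> H5 at depth 8
  lookup 247.10.91.128: bits 111101110000101001011011100000 walk d0:-→d1:-→d2:-→d3:-→d4:-→d5:-→d6:-→d7:-→d8:-→d9:-→d10:-→d11:-→d12:-→d13:-→d14:-→d15:-→d16:H2→d17:-→d18:-→d19:-→d20:-→d21:-→d22:-→d23:-→d24:-→d25:-→d26:-→d27:-→d28:-→d29:-→d30:H1 -> H1
  add 106.91.48.129/32 -> H2 at depth 32
  add 0.0.0.0/1 -> H5 at depth 1
  add 247.10.91.130/32 -> H3 at depth 32
  lookup 247.10.91.128: bits 111101110000101001011011100000 walk d0:-→d1:-→d2:-→d3:-→d4:-→d5:-→d6:-→d7:-→d8:-→d9:-→d10:-→d11:-→d12:-→d13:-→d14:-→d15:-→d16:H2→d17:-→d18:-→d19:-→d20:-→d21:-→d22:-→d23:-→d24:-→d25:-→d26:-→d27:-→d28:-→d29:-→d30:H1 -> H1
  add 13.212.48.0/24 -> H0 at depth 24
  add 0.0.0.0/0 -> H2 at depth 0
  add 106.91.48.129/32 -> H0 at depth 32
  - 13.212.48.0/24 clear@24
  lookup 106.91.48.129: bits 01101010010110110011000010000001 walk d0:H2→d1:H5→d2:-→d3:-→d4:-→d5:-→d6:-→d7:-→d8:H5→d9:-→d10:-→d11:-→d12:-→d13:-→d14:-→d15:-→d16:-→d17:-→d18:-→d19:-→d20:-→d21:-→d22:-→d23:-→d24:-→d25:-→d26:-→d27:-→d28:-→d29:-→d30:-→d31:-→d32:H0 -> H0
  add 247.0.0.0/8 -> H1 at depth 8
  add 0.0.0.0/0 -> H5 at depth 0
  add 247.0.0.0/12 -> H5 at depth 12
  add 121.83.125.0/24 -> H1 at depth 24
  lookup 247.10.0.7: bits 11110111000010100 walk d0:H5→d1:-→d2:-→d3:-→d4:-→d5:-→d6:-→d7:-→d8:H1→d9:-→d10:-→d11:-→d12:H5→d13:-→d14:-→d15:-→d16:H2→d17:- -> H2
  lookup 247.0.0.0: bits 111101110000 walk d0:H5→d1:-→d2:-→d3:-→d4:-→d5:-→d6:-→d7:-→d8:H1→d9:-→d10:-→d11:-→d12:H5 -> H5
  - 106.0.0.0/8 clear@8
  lookup 247.86.117.212: bits 111101110 walk d0:H5→d1:-→d2:-→d3:-→d4:-→d5:-→d6:-→d7:-→d8:H1→d9:- -> H1
  lookup 0.11.200.249: bits 0000 walk d0:H5→d1:H5→d2:-→d3:-→d4:- -> H5
  add 121.83.0.0/16 -> H1 at depth 16
  lookup 121.83.125.0: bits 011110010101001101111101 walk d0:H5→d1:H5→d2:-→d3:-→d4:-→d5:-→d6:-→d7:-→d8:-→d9:-→d10:-→d11:-→d12:-→d13:-→d14:-→d15:-→d16:H1→d17:-→d18:-→d19:-→d20:-→d21:-→d22:-→d23:-→d24:H1 -> H1
  lookup 121.83.125.50: bits 011110010101001101111101 walk d0:H5→d1:H5→d2:-→d3:-→d4:-→d5:-→d6:-→d7:-→d8:-→d9:-→d10:-→d11:-→d12:-→d13:-→d14:-→d15:-→d16:H1→d17:-→d18:-→d19:-→d20:-→d21:-→d22:-→d23:-→d24:H1 -> H1

== LOOKUPS ==
["H1","H1","H1","H0","H2","H5","H1","H5","H1","H1"]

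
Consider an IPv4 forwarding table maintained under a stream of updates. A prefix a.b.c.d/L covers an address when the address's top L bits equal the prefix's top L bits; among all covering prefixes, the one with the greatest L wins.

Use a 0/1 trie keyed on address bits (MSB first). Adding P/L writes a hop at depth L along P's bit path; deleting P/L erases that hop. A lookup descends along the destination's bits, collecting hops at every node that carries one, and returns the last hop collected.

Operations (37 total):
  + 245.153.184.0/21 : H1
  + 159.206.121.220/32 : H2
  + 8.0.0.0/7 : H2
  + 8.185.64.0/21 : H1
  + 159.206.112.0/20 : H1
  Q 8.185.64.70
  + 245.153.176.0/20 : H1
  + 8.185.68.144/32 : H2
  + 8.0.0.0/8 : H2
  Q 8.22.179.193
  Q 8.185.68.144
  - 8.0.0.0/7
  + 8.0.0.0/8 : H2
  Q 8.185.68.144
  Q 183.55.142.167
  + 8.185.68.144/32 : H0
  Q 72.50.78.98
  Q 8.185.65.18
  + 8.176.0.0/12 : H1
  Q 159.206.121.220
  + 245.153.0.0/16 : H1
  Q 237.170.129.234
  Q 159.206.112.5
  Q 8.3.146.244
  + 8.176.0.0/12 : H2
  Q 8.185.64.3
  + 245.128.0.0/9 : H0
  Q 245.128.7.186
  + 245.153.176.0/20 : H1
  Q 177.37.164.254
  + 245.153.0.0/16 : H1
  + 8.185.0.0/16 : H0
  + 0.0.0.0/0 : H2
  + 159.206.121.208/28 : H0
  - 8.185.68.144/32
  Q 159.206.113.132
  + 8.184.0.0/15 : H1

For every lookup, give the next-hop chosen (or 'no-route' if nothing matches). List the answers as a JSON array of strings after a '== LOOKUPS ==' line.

Process each operation:
  add 245.153.184.0/21 -> H1 at depth 21
  add 159.206.121.220/32 -> H2 at depth 32
  add 8.0.0.0/7 -> H2 at depth 7
  add 8.185.64.0/21 -> H1 at depth 21
  add 159.206.112.0/20 -> H1 at depth 20
  lookup 8.185.64.70: bits 000010001011100101000 walk d0:-→d1:-→d2:-→d3:-→d4:-→d5:-→d6:-→d7:H2→d8:-→d9:-→d10:-→d11:-→d12:-→d13:-→d14:-→d15:-→d16:-→d17:-→d18:-→d19:-→d20:-→d21:H1 -> H1
  add 245.153.176.0/20 -> H1 at depth 20
  add 8.185.68.144/32 -> H2 at depth 32
  add 8.0.0.0/8 -> H2 at depth 8
  lookup 8.22.179.193: bits 00001000 walk d0:-→d1:-→d2:-→d3:-→d4:-→d5:-→d6:-→d7:H2→d8:H2 -> H2
  lookup 8.185.68.144: bits 00001000101110010100010010010000 walk d0:-→d1:-→d2:-→d3:-→d4:-→d5:-→d6:-→d7:H2→d8:H2→d9:-→d10:-→d11:-→d12:-→d13:-→d14:-→d15:-→d16:-→d17:-→d18:-→d19:-→d20:-→d21:H1→d22:-→d23:-→d24:-→d25:-→d26:-→d27:-→d28:-→d29:-→d30:-→d31:-→d32:H2 -> H2
  - 8.0.0.0/7 clear@7
  add 8.0.0.0/8 -> H2 at depth 8
  lookup 8.185.68.144: bits 00001000101110010100010010010000 walk d0:-→d1:-→d2:-→d3:-→d4:-→d5:-→d6:-→d7:-→d8:H2→d9:-→d10:-→d11:-→d12:-→d13:-→d14:-→d15:-→d16:-→d17:-→d18:-→d19:-→d20:-→d21:H1→d22:-→d23:-→d24:-→d25:-→d26:-→d27:-→d28:-→d29:-→d30:-→d31:-→d32:H2 -> H2
  lookup 183.55.142.167: bits 10 walk d0:-→d1:-→d2:- -> no-route
  add 8.185.68.144/32 -> H0 at depth 32
  lookup 72.50.78.98: bits 0 walk d0:-→d1:- -> no-route
  lookup 8.185.65.18: bits 000010001011100101000 walk d0:-→d1:-→d2:-→d3:-→d4:-→d5:-→d6:-→d7:-→d8:H2→d9:-→d10:-→d11:-→d12:-→d13:-→d14:-→d15:-→d16:-→d17:-→d18:-→d19:-→d20:-→d21:H1 -> H1
  add 8.176.0.0/12 -> H1 at depth 12
  lookup 159.206.121.220: bits 10011111110011100111100111011100 walk d0:-→d1:-→d2:-→d3:-→d4:-→d5:-→d6:-→d7:-→d8:-→d9:-→d10:-→d11:-→d12:-→d13:-→d14:-→d15:-→d16:-→d17:-→d18:-→d19:-→d20:H1→d21:-→d22:-→d23:-→d24:-→d25:-→d26:-→d27:-→d28:-→d29:-→d30:-→d31:-→d32:H2 -> H2
  add 245.153.0.0/16 -> H1 at depth 16
  lookup 237.170.129.234: bits 111 walk d0:-→d1:-→d2:-→d3:- -> no-route
  lookup 159.206.112.5: bits 10011111110011100111 walk d0:-→d1:-→d2:-→d3:-→d4:-→d5:-→d6:-→d7:-→d8:-→d9:-→d10:-→d11:-→d12:-→d13:-→d14:-→d15:-→d16:-→d17:-→d18:-→d19:-→d20:H1 -> H1
  lookup 8.3.146.244: bits 00001000 walk d0:-→d1:-→d2:-→d3:-→d4:-→d5:-→d6:-→d7:-→d8:H2 -> H2
  add 8.176.0.0/12 -> H2 at depth 12
  lookup 8.185.64.3: bits 000010001011100101000 walk d0:-→d1:-→d2:-→d3:-→d4:-→d5:-→d6:-→d7:-→d8:H2→d9:-→d10:-→d11:-→d12:H2→d13:-→d14:-→d15:-→d16:-→d17:-→d18:-→d19:-→d20:-→d21:H1 -> H1
  add 245.128.0.0/9 -> H0 at depth 9
  lookup 245.128.7.186: bits 11110101100 walk d0:-→d1:-→d2:-→d3:-→d4:-→d5:-→d6:-→d7:-→d8:-→d9:H0→d10:-→d11:- -> H0
  add 245.153.176.0/20 -> H1 at depth 20
  lookup 177.37.164.254: bits 10 walk d0:-→d1:-→d2:- -> no-route
  add 245.153.0.0/16 -> H1 at depth 16
  add 8.185.0.0/16 -> H0 at depth 16
  add 0.0.0.0/0 -> H2 at depth 0
  add 159.206.121.208/28 -> H0 at depth 28
  - 8.185.68.144/32 clear@32
  lookup 159.206.113.132: bits 10011111110011100111 walk d0:H2→d1:-→d2:-→d3:-→d4:-→d5:-→d6:-→d7:-→d8:-→d9:-→d10:-→d11:-→d12:-→d13:-→d14:-→d15:-→d16:-→d17:-→d18:-→d19:-→d20:H1 -> H1
  add 8.184.0.0/15 -> H1 at depth 15

== LOOKUPS ==
["H1","H2","H2","H2","no-route","no-route","H1","H2","no-route","H1","H2","H1","H0","no-route","H1"]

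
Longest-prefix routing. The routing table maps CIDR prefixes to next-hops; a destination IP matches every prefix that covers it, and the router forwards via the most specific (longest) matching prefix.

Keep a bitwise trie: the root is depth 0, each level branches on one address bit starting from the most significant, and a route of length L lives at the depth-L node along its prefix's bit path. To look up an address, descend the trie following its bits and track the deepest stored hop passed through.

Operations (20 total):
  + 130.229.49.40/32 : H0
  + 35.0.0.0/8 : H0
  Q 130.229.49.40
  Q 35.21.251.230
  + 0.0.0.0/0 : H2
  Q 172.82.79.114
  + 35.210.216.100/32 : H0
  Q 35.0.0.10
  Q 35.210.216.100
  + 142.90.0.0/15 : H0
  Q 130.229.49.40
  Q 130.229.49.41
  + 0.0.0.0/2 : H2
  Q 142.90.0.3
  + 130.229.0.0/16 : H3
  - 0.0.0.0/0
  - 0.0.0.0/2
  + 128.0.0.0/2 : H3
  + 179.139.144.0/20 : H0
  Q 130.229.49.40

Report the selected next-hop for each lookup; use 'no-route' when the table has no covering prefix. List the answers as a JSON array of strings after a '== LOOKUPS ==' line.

Trace:
  add 130.229.49.40/32 -> H0 at depth 32
  add 35.0.0.0/8 -> H0 at depth 8
  Q 130.229.49.40: descend 10000010111001010011000100101000 ; hops seen [H0] ; pick H0
  Q 35.21.251.230: descend 00100011 ; hops seen [H0] ; pick H0
  add 0.0.0.0/0 -> H2 at depth 0
  Q 172.82.79.114: descend 10 ; hops seen [H2] ; pick H2
  add 35.210.216.100/32 -> H0 at depth 32
  Q 35.0.0.10: descend 00100011 ; hops seen [H2,H0] ; pick H0
  Q 35.210.216.100: descend 00100011110100101101100001100100 ; hops seen [H2,H0,H0] ; pick H0
  add 142.90.0.0/15 -> H0 at depth 15
  Q 130.229.49.40: descend 10000010111001010011000100101000 ; hops seen [H2,H0] ; pick H0
  Q 130.229.49.41: descend 1000001011100101001100010010100 ; hops seen [H2] ; pick H2
  add 0.0.0.0/2 -> H2 at depth 2
  Q 142.90.0.3: descend 100011100101101 ; hops seen [H2,H0] ; pick H0
  add 130.229.0.0/16 -> H3 at depth 16
  del 0.0.0.0/0 (clear depth 0)
  del 0.0.0.0/2 (clear depth 2)
  add 128.0.0.0/2 -> H3 at depth 2
  add 179.139.144.0/20 -> H0 at depth 20
  Q 130.229.49.40: descend 10000010111001010011000100101000 ; hops seen [H3,H3,H0] ; pick H0

== LOOKUPS ==
["H0","H0","H2","H0","H0","H0","H2","H0","H0"]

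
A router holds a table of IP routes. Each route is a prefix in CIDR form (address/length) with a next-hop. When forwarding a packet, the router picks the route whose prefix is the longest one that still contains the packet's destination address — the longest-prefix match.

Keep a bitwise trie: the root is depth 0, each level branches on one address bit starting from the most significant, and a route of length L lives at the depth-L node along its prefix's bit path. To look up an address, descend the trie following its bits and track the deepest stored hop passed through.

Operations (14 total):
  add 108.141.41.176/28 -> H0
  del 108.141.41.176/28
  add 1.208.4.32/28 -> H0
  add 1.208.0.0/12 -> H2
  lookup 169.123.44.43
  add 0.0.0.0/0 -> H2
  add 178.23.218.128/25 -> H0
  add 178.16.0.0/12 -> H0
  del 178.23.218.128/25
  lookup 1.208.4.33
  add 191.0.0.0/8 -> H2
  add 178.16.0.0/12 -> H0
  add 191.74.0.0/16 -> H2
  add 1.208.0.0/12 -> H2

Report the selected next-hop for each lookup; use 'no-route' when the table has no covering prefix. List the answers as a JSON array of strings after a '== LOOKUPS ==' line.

Apply in order:
  + 108.141.41.176/28 (H0) depth=28
  - 108.141.41.176/28 clear@28
  + 1.208.4.32/28 (H0) depth=28
  + 1.208.0.0/12 (H2) depth=12
  ? 169.123.44.43  path d0:-  best=no-route
  + 0.0.0.0/0 (H2) depth=0
  + 178.23.218.128/25 (H0) depth=25
  + 178.16.0.0/12 (H0) depth=12
  - 178.23.218.128/25 clear@25
  ? 1.208.4.33  path d0:H2→d1:-→d2:-→d3:-→d4:-→d5:-→d6:-→d7:-→d8:-→d9:-→d10:-→d11:-→d12:H2→d13:-→d14:-→d15:-→d16:-→d17:-→d18:-→d19:-→d20:-→d21:-→d22:-→d23:-→d24:-→d25:-→d26:-→d27:-→d28:H0  best=H0
  + 191.0.0.0/8 (H2) depth=8
  + 178.16.0.0/12 (H0) depth=12
  + 191.74.0.0/16 (H2) depth=16
  + 1.208.0.0/12 (H2) depth=12

== LOOKUPS ==
["no-route","H0"]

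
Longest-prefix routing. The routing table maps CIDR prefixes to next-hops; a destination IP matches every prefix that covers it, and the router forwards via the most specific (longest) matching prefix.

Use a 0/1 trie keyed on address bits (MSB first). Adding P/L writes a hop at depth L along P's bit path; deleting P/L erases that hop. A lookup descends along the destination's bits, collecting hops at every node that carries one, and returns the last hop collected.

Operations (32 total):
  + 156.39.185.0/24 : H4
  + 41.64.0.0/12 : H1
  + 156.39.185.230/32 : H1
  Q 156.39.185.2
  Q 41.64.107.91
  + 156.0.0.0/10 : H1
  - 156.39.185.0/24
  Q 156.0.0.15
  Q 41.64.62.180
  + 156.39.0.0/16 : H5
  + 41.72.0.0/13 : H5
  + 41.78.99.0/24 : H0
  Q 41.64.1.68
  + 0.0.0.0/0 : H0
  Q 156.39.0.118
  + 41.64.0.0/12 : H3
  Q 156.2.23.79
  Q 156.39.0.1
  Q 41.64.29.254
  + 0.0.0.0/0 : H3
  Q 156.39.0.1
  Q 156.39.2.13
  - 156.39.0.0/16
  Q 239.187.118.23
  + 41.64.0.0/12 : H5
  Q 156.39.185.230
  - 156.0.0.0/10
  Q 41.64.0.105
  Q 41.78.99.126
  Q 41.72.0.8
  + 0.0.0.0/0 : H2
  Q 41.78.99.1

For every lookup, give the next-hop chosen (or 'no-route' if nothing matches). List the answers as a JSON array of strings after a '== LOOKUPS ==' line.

Process each operation:
  + 156.39.185.0/24 (H4) depth=24
  + 41.64.0.0/12 (H1) depth=12
  + 156.39.185.230/32 (H1) depth=32
  lookup 156.39.185.2: bits 100111000010011110111001 walk d0:-→d1:-→d2:-→d3:-→d4:-→d5:-→d6:-→d7:-→d8:-→d9:-→d10:-→d11:-→d12:-→d13:-→d14:-→d15:-→d16:-→d17:-→d18:-→d19:-→d20:-→d21:-→d22:-→d23:-→d24:H4 -> H4
  lookup 41.64.107.91: bits 001010010100 walk d0:-→d1:-→d2:-→d3:-→d4:-→d5:-→d6:-→d7:-→d8:-→d9:-→d10:-→d11:-→d12:H1 -> H1
  + 156.0.0.0/10 (H1) depth=10
  - 156.39.185.0/24 clear@24
  lookup 156.0.0.15: bits 1001110000 walk d0:-→d1:-→d2:-→d3:-→d4:-→d5:-→d6:-→d7:-→d8:-→d9:-→d10:H1 -> H1
  lookup 41.64.62.180: bits 001010010100 walk d0:-→d1:-→d2:-→d3:-→d4:-→d5:-→d6:-→d7:-→d8:-→d9:-→d10:-→d11:-→d12:H1 -> H1
  + 156.39.0.0/16 (H5) depth=16
  + 41.72.0.0/13 (H5) depth=13
  + 41.78.99.0/24 (H0) depth=24
  lookup 41.64.1.68: bits 001010010100 walk d0:-→d1:-→d2:-→d3:-→d4:-→d5:-→d6:-→d7:-→d8:-→d9:-→d10:-→d11:-→d12:H1 -> H1
  + 0.0.0.0/0 (H0) depth=0
  lookup 156.39.0.118: bits 1001110000100111 walk d0:H0→d1:-→d2:-→d3:-→d4:-→d5:-→d6:-→d7:-→d8:-→d9:-→d10:H1→d11:-→d12:-→d13:-→d14:-→d15:-→d16:H5 -> H5
  + 41.64.0.0/12 (H3) depth=12
  lookup 156.2.23.79: bits 1001110000 walk d0:H0→d1:-→d2:-→d3:-→d4:-→d5:-→d6:-→d7:-→d8:-→d9:-→d10:H1 -> H1
  lookup 156.39.0.1: bits 1001110000100111 walk d0:H0→d1:-→d2:-→d3:-→d4:-→d5:-→d6:-→d7:-→d8:-→d9:-→d10:H1→d11:-→d12:-→d13:-→d14:-→d15:-→d16:H5 -> H5
  lookup 41.64.29.254: bits 001010010100 walk d0:H0→d1:-→d2:-→d3:-→d4:-→d5:-→d6:-→d7:-→d8:-→d9:-→d10:-→d11:-→d12:H3 -> H3
  + 0.0.0.0/0 (H3) depth=0
  lookup 156.39.0.1: bits 1001110000100111 walk d0:H3→d1:-→d2:-→d3:-→d4:-→d5:-→d6:-→d7:-→d8:-→d9:-→d10:H1→d11:-→d12:-→d13:-→d14:-→d15:-→d16:H5 -> H5
  lookup 156.39.2.13: bits 1001110000100111 walk d0:H3→d1:-→d2:-→d3:-→d4:-→d5:-→d6:-→d7:-→d8:-→d9:-→d10:H1→d11:-→d12:-→d13:-→d14:-→d15:-→d16:H5 -> H5
  - 156.39.0.0/16 clear@16
  lookup 239.187.118.23: bits 1 walk d0:H3→d1:- -> H3
  + 41.64.0.0/12 (H5) depth=12
  lookup 156.39.185.230: bits 10011100001001111011100111100110 walk d0:H3→d1:-→d2:-→d3:-→d4:-→d5:-→d6:-→d7:-→d8:-→d9:-→d10:H1→d11:-→d12:-→d13:-→d14:-→d15:-→d16:-→d17:-→d18:-→d19:-→d20:-→d21:-→d22:-→d23:-→d24:-→d25:-→d26:-→d27:-→d28:-→d29:-→d30:-→d31:-→d32:H1 -> H1
  - 156.0.0.0/10 clear@10
  lookup 41.64.0.105: bits 001010010100 walk d0:H3→d1:-→d2:-→d3:-→d4:-→d5:-→d6:-→d7:-→d8:-→d9:-→d10:-→d11:-→d12:H5 -> H5
  lookup 41.78.99.126: bits 001010010100111001100011 walk d0:H3→d1:-→d2:-→d3:-→d4:-→d5:-→d6:-→d7:-→d8:-→d9:-→d10:-→d11:-→d12:H5→d13:H5→d14:-→d15:-→d16:-→d17:-→d18:-→d19:-→d20:-→d21:-→d22:-→d23:-→d24:H0 -> H0
  lookup 41.72.0.8: bits 0010100101001 walk d0:H3→d1:-→d2:-→d3:-→d4:-→d5:-→d6:-→d7:-→d8:-→d9:-→d10:-→d11:-→d12:H5→d13:H5 -> H5
  + 0.0.0.0/0 (H2) depth=0
  lookup 41.78.99.1: bits 001010010100111001100011 walk d0:H2→d1:-→d2:-→d3:-→d4:-→d5:-→d6:-→d7:-→d8:-→d9:-→d10:-→d11:-→d12:H5→d13:H5→d14:-→d15:-→d16:-→d17:-→d18:-→d19:-→d20:-→d21:-→d22:-→d23:-→d24:H0 -> H0

== LOOKUPS ==
["H4","H1","H1","H1","H1","H5","H1","H5","H3","H5","H5","H3","H1","H5","H0","H5","H0"]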